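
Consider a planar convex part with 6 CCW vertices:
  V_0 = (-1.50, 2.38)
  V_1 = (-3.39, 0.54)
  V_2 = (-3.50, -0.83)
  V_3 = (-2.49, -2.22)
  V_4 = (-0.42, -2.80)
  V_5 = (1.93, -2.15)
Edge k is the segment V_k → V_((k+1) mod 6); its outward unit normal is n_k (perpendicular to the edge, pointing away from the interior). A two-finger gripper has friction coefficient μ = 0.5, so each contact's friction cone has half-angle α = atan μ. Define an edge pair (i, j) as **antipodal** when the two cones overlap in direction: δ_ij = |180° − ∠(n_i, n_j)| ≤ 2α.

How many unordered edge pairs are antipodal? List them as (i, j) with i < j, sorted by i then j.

α = atan 0.5 = 26.57°;  2α = 53.13°
n_0 = (-0.6976, +0.7165)
n_1 = (-0.9968, +0.0800)
n_2 = (-0.8090, -0.5878)
n_3 = (-0.2698, -0.9629)
n_4 = (+0.2666, -0.9638)
n_5 = (+0.7972, +0.6037)
  (0,1): δ = 138.82°  ·
  (0,2): δ = 98.23°  ·
  (0,3): δ = 59.88°  ·
  (0,4): δ = 28.77°  ✓
  (0,5): δ = 82.90°  ·
  (1,2): δ = 139.41°  ·
  (1,3): δ = 101.06°  ·
  (1,4): δ = 69.95°  ·
  (1,5): δ = 41.72°  ✓
  (2,3): δ = 141.66°  ·
  (2,4): δ = 110.54°  ·
  (2,5): δ = 1.13°  ✓
  (3,4): δ = 148.89°  ·
  (3,5): δ = 37.22°  ✓
  (4,5): δ = 68.33°  ·
antipodal pairs: 4

count = 4; pairs: (0,4), (1,5), (2,5), (3,5)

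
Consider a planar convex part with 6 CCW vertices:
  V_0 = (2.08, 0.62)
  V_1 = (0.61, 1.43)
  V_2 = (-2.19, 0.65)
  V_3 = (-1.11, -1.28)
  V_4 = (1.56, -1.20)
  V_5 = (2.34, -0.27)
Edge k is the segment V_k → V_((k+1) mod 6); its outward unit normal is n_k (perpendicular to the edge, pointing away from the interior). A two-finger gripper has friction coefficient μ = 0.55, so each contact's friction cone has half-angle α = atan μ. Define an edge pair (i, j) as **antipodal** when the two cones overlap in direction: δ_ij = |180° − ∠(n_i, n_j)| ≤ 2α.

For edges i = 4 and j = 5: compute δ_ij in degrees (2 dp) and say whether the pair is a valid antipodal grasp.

α = atan 0.55 = 28.81°;  2α = 57.62°
edge 4: e_4 = (+0.78, +0.93);  n_4 = (+0.7662, -0.6426)
edge 5: e_5 = (-0.26, +0.89);  n_5 = (+0.9599, +0.2804)
∠(n_4, n_5) = 56.27°
δ = |180° − 56.27°| = 123.73°
123.73° > 2α = 57.62°  →  invalid

δ = 123.73°, invalid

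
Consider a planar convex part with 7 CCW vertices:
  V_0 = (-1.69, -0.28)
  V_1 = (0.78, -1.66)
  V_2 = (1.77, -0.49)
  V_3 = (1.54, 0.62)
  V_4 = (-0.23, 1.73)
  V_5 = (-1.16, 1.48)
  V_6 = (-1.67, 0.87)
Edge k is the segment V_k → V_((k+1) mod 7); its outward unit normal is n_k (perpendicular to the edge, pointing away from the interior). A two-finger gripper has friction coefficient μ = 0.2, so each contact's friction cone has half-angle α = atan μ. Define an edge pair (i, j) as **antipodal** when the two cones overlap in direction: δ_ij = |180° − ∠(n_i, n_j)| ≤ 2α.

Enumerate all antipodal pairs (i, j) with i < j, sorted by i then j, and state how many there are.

α = atan 0.2 = 11.31°;  2α = 22.62°
n_0 = (-0.4877, -0.8730)
n_1 = (+0.7634, -0.6459)
n_2 = (+0.9792, +0.2029)
n_3 = (+0.5313, +0.8472)
n_4 = (-0.2596, +0.9657)
n_5 = (-0.7672, +0.6414)
n_6 = (-0.9998, +0.0174)
  (0,1): δ = 101.04°  ·
  (0,2): δ = 49.10°  ·
  (0,3): δ = 2.90°  ✓
  (0,4): δ = 44.24°  ·
  (0,5): δ = 79.29°  ·
  (0,6): δ = 118.20°  ·
  (1,2): δ = 128.06°  ·
  (1,3): δ = 81.86°  ·
  (1,4): δ = 34.72°  ·
  (1,5): δ = 0.34°  ✓
  (1,6): δ = 39.24°  ·
  (2,3): δ = 133.80°  ·
  (2,4): δ = 86.66°  ·
  (2,5): δ = 51.60°  ·
  (2,6): δ = 12.70°  ✓
  (3,4): δ = 132.86°  ·
  (3,5): δ = 97.81°  ·
  (3,6): δ = 58.90°  ·
  (4,5): δ = 144.94°  ·
  (4,6): δ = 106.04°  ·
  (5,6): δ = 141.10°  ·
antipodal pairs: 3

count = 3; pairs: (0,3), (1,5), (2,6)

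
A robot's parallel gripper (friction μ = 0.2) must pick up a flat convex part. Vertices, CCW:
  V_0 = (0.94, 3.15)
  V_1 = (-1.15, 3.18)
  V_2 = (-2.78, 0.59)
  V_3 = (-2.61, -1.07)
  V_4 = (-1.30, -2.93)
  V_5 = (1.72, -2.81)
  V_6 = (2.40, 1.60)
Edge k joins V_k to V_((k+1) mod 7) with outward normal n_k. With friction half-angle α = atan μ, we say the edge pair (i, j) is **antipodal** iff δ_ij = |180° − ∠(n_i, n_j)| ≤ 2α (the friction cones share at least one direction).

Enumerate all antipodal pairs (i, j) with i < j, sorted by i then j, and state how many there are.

count = 3; pairs: (0,4), (2,5), (3,6)

α = atan 0.2 = 11.31°;  2α = 22.62°
n_0 = (+0.0144, +0.9999)
n_1 = (-0.8463, +0.5326)
n_2 = (-0.9948, -0.1019)
n_3 = (-0.8176, -0.5758)
n_4 = (+0.0397, -0.9992)
n_5 = (+0.9883, -0.1524)
n_6 = (+0.7279, +0.6857)
  (0,1): δ = 121.36°  ·
  (0,2): δ = 83.33°  ·
  (0,3): δ = 54.02°  ·
  (0,4): δ = 3.10°  ✓
  (0,5): δ = 82.06°  ·
  (0,6): δ = 134.11°  ·
  (1,2): δ = 141.97°  ·
  (1,3): δ = 112.66°  ·
  (1,4): δ = 55.54°  ·
  (1,5): δ = 23.42°  ·
  (1,6): δ = 75.47°  ·
  (2,3): δ = 150.69°  ·
  (2,4): δ = 93.57°  ·
  (2,5): δ = 14.61°  ✓
  (2,6): δ = 37.44°  ·
  (3,4): δ = 122.88°  ·
  (3,5): δ = 43.92°  ·
  (3,6): δ = 8.13°  ✓
  (4,5): δ = 101.04°  ·
  (4,6): δ = 48.99°  ·
  (5,6): δ = 127.95°  ·
antipodal pairs: 3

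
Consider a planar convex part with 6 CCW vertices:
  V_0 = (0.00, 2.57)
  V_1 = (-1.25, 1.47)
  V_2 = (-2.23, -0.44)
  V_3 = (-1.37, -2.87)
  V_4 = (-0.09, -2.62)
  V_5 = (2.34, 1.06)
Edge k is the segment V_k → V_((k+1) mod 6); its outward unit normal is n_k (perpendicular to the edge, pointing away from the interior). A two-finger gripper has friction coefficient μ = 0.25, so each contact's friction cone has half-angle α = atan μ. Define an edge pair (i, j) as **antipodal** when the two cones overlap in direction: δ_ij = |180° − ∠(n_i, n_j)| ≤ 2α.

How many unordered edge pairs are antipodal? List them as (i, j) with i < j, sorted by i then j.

count = 2; pairs: (0,4), (1,4)

α = atan 0.25 = 14.04°;  2α = 28.07°
n_0 = (-0.6606, +0.7507)
n_1 = (-0.8897, +0.4565)
n_2 = (-0.9427, -0.3336)
n_3 = (+0.1917, -0.9815)
n_4 = (+0.8345, -0.5510)
n_5 = (+0.5422, +0.8402)
  (0,1): δ = 158.51°  ·
  (0,2): δ = 111.86°  ·
  (0,3): δ = 30.30°  ·
  (0,4): δ = 15.21°  ✓
  (0,5): δ = 105.82°  ·
  (1,2): δ = 133.35°  ·
  (1,3): δ = 51.79°  ·
  (1,4): δ = 6.28°  ✓
  (1,5): δ = 84.33°  ·
  (2,3): δ = 98.44°  ·
  (2,4): δ = 52.93°  ·
  (2,5): δ = 37.68°  ·
  (3,4): δ = 134.49°  ·
  (3,5): δ = 43.89°  ·
  (4,5): δ = 89.40°  ·
antipodal pairs: 2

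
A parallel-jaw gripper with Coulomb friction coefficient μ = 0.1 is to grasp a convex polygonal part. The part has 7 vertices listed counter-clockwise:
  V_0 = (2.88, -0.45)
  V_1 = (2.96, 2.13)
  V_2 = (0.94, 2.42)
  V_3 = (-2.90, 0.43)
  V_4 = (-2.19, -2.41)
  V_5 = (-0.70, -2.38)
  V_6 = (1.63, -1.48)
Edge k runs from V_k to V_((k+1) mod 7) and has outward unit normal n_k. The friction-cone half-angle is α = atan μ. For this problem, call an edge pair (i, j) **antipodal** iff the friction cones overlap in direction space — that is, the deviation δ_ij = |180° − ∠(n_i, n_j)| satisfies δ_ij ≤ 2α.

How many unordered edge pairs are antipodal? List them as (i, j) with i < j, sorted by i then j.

α = atan 0.1 = 5.71°;  2α = 11.42°
n_0 = (+0.9995, -0.0310)
n_1 = (+0.1421, +0.9899)
n_2 = (-0.4601, +0.8879)
n_3 = (-0.9701, -0.2425)
n_4 = (+0.0201, -0.9998)
n_5 = (+0.3603, -0.9328)
n_6 = (+0.6359, -0.7718)
  (0,1): δ = 96.39°  ·
  (0,2): δ = 60.83°  ·
  (0,3): δ = 15.81°  ·
  (0,4): δ = 92.93°  ·
  (0,5): δ = 112.90°  ·
  (0,6): δ = 131.26°  ·
  (1,2): δ = 144.44°  ·
  (1,3): δ = 67.79°  ·
  (1,4): δ = 9.32°  ✓
  (1,5): δ = 29.29°  ·
  (1,6): δ = 47.66°  ·
  (2,3): δ = 103.36°  ·
  (2,4): δ = 26.24°  ·
  (2,5): δ = 6.27°  ✓
  (2,6): δ = 12.09°  ·
  (3,4): δ = 102.88°  ·
  (3,5): δ = 82.92°  ·
  (3,6): δ = 64.55°  ·
  (4,5): δ = 160.03°  ·
  (4,6): δ = 141.66°  ·
  (5,6): δ = 161.63°  ·
antipodal pairs: 2

count = 2; pairs: (1,4), (2,5)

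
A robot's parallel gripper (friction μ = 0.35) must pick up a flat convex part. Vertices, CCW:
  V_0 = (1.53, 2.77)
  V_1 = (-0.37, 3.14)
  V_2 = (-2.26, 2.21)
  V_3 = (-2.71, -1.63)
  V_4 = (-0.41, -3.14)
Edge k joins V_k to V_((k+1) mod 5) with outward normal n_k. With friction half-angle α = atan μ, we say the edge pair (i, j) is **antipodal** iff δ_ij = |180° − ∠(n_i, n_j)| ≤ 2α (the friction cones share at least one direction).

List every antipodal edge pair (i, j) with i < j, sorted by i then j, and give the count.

α = atan 0.35 = 19.29°;  2α = 38.58°
n_0 = (+0.1911, +0.9816)
n_1 = (-0.4415, +0.8973)
n_2 = (-0.9932, +0.1164)
n_3 = (-0.5488, -0.8359)
n_4 = (+0.9501, -0.3119)
  (0,1): δ = 142.78°  ·
  (0,2): δ = 85.66°  ·
  (0,3): δ = 22.27°  ✓
  (0,4): δ = 82.85°  ·
  (1,2): δ = 122.88°  ·
  (1,3): δ = 59.49°  ·
  (1,4): δ = 45.63°  ·
  (2,3): δ = 116.60°  ·
  (2,4): δ = 11.49°  ✓
  (3,4): δ = 74.89°  ·
antipodal pairs: 2

count = 2; pairs: (0,3), (2,4)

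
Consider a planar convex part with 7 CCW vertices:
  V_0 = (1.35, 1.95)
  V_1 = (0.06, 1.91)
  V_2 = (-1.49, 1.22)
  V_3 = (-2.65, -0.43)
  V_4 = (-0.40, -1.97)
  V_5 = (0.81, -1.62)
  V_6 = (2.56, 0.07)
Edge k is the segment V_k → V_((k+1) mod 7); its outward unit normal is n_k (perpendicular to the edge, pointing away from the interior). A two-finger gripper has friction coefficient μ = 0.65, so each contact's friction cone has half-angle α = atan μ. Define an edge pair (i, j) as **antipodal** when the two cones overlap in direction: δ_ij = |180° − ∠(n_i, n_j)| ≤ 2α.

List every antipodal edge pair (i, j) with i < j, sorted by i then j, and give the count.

count = 9; pairs: (0,3), (0,4), (0,5), (1,3), (1,4), (1,5), (2,4), (2,5), (3,6)

α = atan 0.65 = 33.02°;  2α = 66.05°
n_0 = (-0.0310, +0.9995)
n_1 = (-0.4067, +0.9136)
n_2 = (-0.8181, +0.5751)
n_3 = (-0.5648, -0.8252)
n_4 = (+0.2779, -0.9606)
n_5 = (+0.6947, -0.7193)
n_6 = (+0.8409, +0.5412)
  (0,1): δ = 157.78°  ·
  (0,2): δ = 126.88°  ·
  (0,3): δ = 36.17°  ✓
  (0,4): δ = 14.36°  ✓
  (0,5): δ = 42.22°  ✓
  (0,6): δ = 120.99°  ·
  (1,2): δ = 149.11°  ·
  (1,3): δ = 58.39°  ✓
  (1,4): δ = 7.86°  ✓
  (1,5): δ = 20.00°  ✓
  (1,6): δ = 98.77°  ·
  (2,3): δ = 89.28°  ·
  (2,4): δ = 38.76°  ✓
  (2,5): δ = 10.89°  ✓
  (2,6): δ = 67.87°  ·
  (3,4): δ = 129.48°  ·
  (3,5): δ = 101.61°  ·
  (3,6): δ = 22.84°  ✓
  (4,5): δ = 152.13°  ·
  (4,6): δ = 73.37°  ·
  (5,6): δ = 101.23°  ·
antipodal pairs: 9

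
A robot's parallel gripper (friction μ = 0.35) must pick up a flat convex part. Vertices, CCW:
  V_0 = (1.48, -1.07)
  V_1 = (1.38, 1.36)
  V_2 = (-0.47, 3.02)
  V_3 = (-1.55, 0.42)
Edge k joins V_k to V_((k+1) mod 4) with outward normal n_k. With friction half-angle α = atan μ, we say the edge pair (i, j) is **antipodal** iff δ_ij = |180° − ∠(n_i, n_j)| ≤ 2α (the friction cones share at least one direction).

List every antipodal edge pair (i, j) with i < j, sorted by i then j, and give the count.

count = 2; pairs: (0,2), (1,3)

α = atan 0.35 = 19.29°;  2α = 38.58°
n_0 = (+0.9992, +0.0411)
n_1 = (+0.6679, +0.7443)
n_2 = (-0.9235, +0.3836)
n_3 = (-0.4413, -0.8974)
  (0,1): δ = 134.26°  ·
  (0,2): δ = 24.91°  ✓
  (0,3): δ = 61.46°  ·
  (1,2): δ = 70.66°  ·
  (1,3): δ = 15.72°  ✓
  (2,3): δ = 93.63°  ·
antipodal pairs: 2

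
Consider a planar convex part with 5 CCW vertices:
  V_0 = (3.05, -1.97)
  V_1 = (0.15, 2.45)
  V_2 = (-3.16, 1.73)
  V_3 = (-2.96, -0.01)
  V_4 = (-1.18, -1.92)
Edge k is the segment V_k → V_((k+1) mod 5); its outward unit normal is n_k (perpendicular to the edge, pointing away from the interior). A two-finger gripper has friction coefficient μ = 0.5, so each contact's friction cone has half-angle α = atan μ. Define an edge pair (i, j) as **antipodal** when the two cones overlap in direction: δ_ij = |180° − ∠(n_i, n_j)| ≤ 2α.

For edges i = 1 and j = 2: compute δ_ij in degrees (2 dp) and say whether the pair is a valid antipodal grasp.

α = atan 0.5 = 26.57°;  2α = 53.13°
edge 1: e_1 = (-3.31, -0.72);  n_1 = (-0.2126, +0.9771)
edge 2: e_2 = (+0.20, -1.74);  n_2 = (-0.9935, -0.1142)
∠(n_1, n_2) = 84.28°
δ = |180° − 84.28°| = 95.72°
95.72° > 2α = 53.13°  →  invalid

δ = 95.72°, invalid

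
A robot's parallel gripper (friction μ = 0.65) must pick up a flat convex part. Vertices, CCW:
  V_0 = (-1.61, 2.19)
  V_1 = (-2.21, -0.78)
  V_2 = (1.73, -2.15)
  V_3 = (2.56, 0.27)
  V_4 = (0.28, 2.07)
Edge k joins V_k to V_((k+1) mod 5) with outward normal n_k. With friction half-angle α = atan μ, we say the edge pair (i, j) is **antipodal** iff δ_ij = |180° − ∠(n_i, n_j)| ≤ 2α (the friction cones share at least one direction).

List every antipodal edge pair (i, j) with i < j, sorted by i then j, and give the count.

count = 4; pairs: (0,2), (0,3), (1,3), (1,4)

α = atan 0.65 = 33.02°;  2α = 66.05°
n_0 = (-0.9802, +0.1980)
n_1 = (-0.3284, -0.9445)
n_2 = (+0.9459, -0.3244)
n_3 = (+0.6196, +0.7849)
n_4 = (+0.0634, +0.9980)
  (0,1): δ = 97.75°  ·
  (0,2): δ = 7.51°  ✓
  (0,3): δ = 63.13°  ✓
  (0,4): δ = 97.79°  ·
  (1,2): δ = 89.76°  ·
  (1,3): δ = 19.12°  ✓
  (1,4): δ = 15.54°  ✓
  (2,3): δ = 109.36°  ·
  (2,4): δ = 74.70°  ·
  (3,4): δ = 145.34°  ·
antipodal pairs: 4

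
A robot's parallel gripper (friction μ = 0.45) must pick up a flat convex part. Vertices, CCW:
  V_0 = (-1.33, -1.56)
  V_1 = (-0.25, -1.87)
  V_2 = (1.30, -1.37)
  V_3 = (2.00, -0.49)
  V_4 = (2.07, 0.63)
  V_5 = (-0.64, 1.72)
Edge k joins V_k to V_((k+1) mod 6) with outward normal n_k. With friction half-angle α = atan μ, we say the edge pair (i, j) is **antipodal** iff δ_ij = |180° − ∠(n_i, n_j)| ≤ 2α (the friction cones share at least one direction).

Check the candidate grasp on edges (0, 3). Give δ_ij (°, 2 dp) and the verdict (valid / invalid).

α = atan 0.45 = 24.23°;  2α = 48.46°
edge 0: e_0 = (+1.08, -0.31);  n_0 = (-0.2759, -0.9612)
edge 3: e_3 = (+0.07, +1.12);  n_3 = (+0.9981, -0.0624)
∠(n_0, n_3) = 102.44°
δ = |180° − 102.44°| = 77.56°
77.56° > 2α = 48.46°  →  invalid

δ = 77.56°, invalid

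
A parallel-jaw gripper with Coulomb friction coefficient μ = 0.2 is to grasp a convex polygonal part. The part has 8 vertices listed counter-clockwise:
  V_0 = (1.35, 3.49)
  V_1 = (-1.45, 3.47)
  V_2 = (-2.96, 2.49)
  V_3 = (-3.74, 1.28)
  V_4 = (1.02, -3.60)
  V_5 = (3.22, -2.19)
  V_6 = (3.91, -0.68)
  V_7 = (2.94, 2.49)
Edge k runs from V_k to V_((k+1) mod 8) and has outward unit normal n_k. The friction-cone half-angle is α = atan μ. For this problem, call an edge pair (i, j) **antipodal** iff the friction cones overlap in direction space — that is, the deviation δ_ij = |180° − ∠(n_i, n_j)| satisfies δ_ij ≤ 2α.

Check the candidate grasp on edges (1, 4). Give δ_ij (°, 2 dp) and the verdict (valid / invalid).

δ = 0.33°, valid

α = atan 0.2 = 11.31°;  2α = 22.62°
edge 1: e_1 = (-1.51, -0.98);  n_1 = (-0.5444, +0.8388)
edge 4: e_4 = (+2.20, +1.41);  n_4 = (+0.5396, -0.8419)
∠(n_1, n_4) = 179.67°
δ = |180° − 179.67°| = 0.33°
0.33° ≤ 2α = 22.62°  →  valid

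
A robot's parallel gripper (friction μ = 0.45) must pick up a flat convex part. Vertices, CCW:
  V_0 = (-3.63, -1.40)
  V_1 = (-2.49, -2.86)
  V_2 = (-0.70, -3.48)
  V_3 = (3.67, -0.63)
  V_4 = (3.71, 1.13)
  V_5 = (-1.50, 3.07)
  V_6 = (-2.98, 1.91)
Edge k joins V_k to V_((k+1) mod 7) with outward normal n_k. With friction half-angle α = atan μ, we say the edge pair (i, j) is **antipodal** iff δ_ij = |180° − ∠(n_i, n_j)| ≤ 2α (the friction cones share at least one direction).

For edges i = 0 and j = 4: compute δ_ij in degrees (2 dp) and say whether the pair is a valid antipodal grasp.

δ = 31.59°, valid

α = atan 0.45 = 24.23°;  2α = 48.46°
edge 0: e_0 = (+1.14, -1.46);  n_0 = (-0.7882, -0.6154)
edge 4: e_4 = (-5.21, +1.94);  n_4 = (+0.3490, +0.9371)
∠(n_0, n_4) = 148.41°
δ = |180° − 148.41°| = 31.59°
31.59° ≤ 2α = 48.46°  →  valid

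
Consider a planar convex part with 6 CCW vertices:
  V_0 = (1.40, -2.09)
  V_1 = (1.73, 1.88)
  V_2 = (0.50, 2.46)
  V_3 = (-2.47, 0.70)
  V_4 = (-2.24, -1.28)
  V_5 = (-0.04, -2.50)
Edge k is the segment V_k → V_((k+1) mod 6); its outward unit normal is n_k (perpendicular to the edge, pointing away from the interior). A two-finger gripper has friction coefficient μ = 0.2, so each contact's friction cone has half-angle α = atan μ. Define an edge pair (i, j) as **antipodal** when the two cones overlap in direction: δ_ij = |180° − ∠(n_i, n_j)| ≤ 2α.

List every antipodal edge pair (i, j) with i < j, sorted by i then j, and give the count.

count = 3; pairs: (0,3), (1,4), (2,5)

α = atan 0.2 = 11.31°;  2α = 22.62°
n_0 = (+0.9966, -0.0828)
n_1 = (+0.4265, +0.9045)
n_2 = (-0.5098, +0.8603)
n_3 = (-0.9933, -0.1154)
n_4 = (-0.4850, -0.8745)
n_5 = (+0.2738, -0.9618)
  (0,1): δ = 110.49°  ·
  (0,2): δ = 54.60°  ·
  (0,3): δ = 11.38°  ✓
  (0,4): δ = 65.74°  ·
  (0,5): δ = 110.64°  ·
  (1,2): δ = 124.10°  ·
  (1,3): δ = 58.13°  ·
  (1,4): δ = 3.76°  ✓
  (1,5): δ = 41.14°  ·
  (2,3): δ = 114.02°  ·
  (2,4): δ = 59.66°  ·
  (2,5): δ = 14.76°  ✓
  (3,4): δ = 125.64°  ·
  (3,5): δ = 80.73°  ·
  (4,5): δ = 135.10°  ·
antipodal pairs: 3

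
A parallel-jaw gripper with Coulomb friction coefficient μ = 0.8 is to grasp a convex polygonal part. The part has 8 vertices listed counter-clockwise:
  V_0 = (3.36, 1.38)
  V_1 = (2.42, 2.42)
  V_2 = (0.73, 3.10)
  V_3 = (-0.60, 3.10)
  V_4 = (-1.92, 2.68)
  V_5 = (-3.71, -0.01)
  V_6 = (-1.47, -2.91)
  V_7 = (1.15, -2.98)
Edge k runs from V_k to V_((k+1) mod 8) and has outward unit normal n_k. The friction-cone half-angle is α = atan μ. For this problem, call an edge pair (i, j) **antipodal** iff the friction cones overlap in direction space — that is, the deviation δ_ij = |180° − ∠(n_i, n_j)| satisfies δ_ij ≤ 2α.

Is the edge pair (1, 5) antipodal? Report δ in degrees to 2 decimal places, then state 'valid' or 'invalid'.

α = atan 0.8 = 38.66°;  2α = 77.32°
edge 1: e_1 = (-1.69, +0.68);  n_1 = (+0.3733, +0.9277)
edge 5: e_5 = (+2.24, -2.90);  n_5 = (-0.7914, -0.6113)
∠(n_1, n_5) = 149.60°
δ = |180° − 149.60°| = 30.40°
30.40° ≤ 2α = 77.32°  →  valid

δ = 30.40°, valid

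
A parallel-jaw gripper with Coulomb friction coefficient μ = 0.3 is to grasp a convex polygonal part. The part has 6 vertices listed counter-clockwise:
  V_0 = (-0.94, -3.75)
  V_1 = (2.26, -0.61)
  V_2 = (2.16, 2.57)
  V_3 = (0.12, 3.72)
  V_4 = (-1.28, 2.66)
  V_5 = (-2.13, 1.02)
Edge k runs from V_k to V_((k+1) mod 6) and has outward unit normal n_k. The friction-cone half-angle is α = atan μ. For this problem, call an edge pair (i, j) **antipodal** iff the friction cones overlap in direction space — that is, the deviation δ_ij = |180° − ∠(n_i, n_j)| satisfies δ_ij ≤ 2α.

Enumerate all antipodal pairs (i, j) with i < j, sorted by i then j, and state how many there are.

count = 4; pairs: (0,3), (0,4), (1,4), (1,5)

α = atan 0.3 = 16.70°;  2α = 33.40°
n_0 = (+0.7004, -0.7138)
n_1 = (+0.9995, +0.0314)
n_2 = (+0.4911, +0.8711)
n_3 = (-0.6036, +0.7973)
n_4 = (-0.8878, +0.4602)
n_5 = (-0.9703, -0.2421)
  (0,1): δ = 132.66°  ·
  (0,2): δ = 73.87°  ·
  (0,3): δ = 7.33°  ✓
  (0,4): δ = 18.14°  ✓
  (0,5): δ = 59.55°  ·
  (1,2): δ = 121.21°  ·
  (1,3): δ = 54.67°  ·
  (1,4): δ = 29.20°  ✓
  (1,5): δ = 12.21°  ✓
  (2,3): δ = 113.46°  ·
  (2,4): δ = 87.99°  ·
  (2,5): δ = 46.58°  ·
  (3,4): δ = 154.53°  ·
  (3,5): δ = 113.12°  ·
  (4,5): δ = 138.59°  ·
antipodal pairs: 4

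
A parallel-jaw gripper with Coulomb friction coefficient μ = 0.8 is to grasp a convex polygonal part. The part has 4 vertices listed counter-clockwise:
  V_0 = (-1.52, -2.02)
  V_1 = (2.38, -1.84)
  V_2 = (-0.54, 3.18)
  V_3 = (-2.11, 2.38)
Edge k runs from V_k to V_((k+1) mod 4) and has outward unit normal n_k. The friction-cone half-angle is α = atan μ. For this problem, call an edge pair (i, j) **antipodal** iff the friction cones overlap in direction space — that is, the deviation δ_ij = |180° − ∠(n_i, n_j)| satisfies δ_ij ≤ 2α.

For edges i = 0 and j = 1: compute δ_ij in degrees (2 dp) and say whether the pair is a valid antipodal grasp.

δ = 62.46°, valid

α = atan 0.8 = 38.66°;  2α = 77.32°
edge 0: e_0 = (+3.90, +0.18);  n_0 = (+0.0461, -0.9989)
edge 1: e_1 = (-2.92, +5.02);  n_1 = (+0.8644, +0.5028)
∠(n_0, n_1) = 117.54°
δ = |180° − 117.54°| = 62.46°
62.46° ≤ 2α = 77.32°  →  valid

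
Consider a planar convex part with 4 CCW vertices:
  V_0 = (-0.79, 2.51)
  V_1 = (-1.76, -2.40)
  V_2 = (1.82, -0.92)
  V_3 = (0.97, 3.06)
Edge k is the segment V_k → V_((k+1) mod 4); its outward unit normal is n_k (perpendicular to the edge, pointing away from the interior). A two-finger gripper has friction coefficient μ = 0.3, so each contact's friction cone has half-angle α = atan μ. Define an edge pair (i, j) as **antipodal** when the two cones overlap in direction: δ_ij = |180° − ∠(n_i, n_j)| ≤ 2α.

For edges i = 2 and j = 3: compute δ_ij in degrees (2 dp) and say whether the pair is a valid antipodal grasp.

δ = 84.70°, invalid

α = atan 0.3 = 16.70°;  2α = 33.40°
edge 2: e_2 = (-0.85, +3.98);  n_2 = (+0.9779, +0.2089)
edge 3: e_3 = (-1.76, -0.55);  n_3 = (-0.2983, +0.9545)
∠(n_2, n_3) = 95.30°
δ = |180° − 95.30°| = 84.70°
84.70° > 2α = 33.40°  →  invalid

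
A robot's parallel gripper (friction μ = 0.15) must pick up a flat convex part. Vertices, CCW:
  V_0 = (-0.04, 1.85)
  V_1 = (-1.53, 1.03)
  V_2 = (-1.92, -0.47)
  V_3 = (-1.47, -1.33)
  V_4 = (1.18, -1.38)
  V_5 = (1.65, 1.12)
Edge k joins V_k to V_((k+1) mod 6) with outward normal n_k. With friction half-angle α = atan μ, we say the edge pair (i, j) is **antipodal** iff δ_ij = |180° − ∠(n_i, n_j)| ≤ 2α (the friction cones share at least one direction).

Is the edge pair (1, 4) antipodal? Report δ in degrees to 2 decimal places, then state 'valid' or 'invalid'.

α = atan 0.15 = 8.53°;  2α = 17.06°
edge 1: e_1 = (-0.39, -1.50);  n_1 = (-0.9678, +0.2516)
edge 4: e_4 = (+0.47, +2.50);  n_4 = (+0.9828, -0.1848)
∠(n_1, n_4) = 176.07°
δ = |180° − 176.07°| = 3.93°
3.93° ≤ 2α = 17.06°  →  valid

δ = 3.93°, valid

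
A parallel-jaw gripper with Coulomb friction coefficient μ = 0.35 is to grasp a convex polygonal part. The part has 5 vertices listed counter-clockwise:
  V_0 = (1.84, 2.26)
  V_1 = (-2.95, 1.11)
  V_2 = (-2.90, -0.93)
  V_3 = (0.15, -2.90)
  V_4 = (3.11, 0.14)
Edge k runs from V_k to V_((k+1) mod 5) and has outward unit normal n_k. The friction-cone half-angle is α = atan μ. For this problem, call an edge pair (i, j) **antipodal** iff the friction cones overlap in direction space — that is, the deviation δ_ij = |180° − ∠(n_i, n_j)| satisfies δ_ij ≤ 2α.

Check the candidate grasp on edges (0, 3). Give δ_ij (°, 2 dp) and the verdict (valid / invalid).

α = atan 0.35 = 19.29°;  2α = 38.58°
edge 0: e_0 = (-4.79, -1.15);  n_0 = (-0.2334, +0.9724)
edge 3: e_3 = (+2.96, +3.04);  n_3 = (+0.7165, -0.6976)
∠(n_0, n_3) = 147.74°
δ = |180° − 147.74°| = 32.26°
32.26° ≤ 2α = 38.58°  →  valid

δ = 32.26°, valid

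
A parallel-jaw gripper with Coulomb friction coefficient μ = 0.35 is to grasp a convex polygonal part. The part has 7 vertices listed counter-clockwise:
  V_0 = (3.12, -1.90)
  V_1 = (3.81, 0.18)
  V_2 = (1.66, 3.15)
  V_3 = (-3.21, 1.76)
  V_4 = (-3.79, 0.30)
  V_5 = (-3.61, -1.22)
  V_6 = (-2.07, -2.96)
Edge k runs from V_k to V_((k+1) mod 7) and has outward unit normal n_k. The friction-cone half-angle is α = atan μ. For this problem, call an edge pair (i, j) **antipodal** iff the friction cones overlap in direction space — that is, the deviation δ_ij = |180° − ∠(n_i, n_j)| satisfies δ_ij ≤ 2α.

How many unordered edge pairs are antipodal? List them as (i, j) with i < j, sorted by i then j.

α = atan 0.35 = 19.29°;  2α = 38.58°
n_0 = (+0.9491, -0.3149)
n_1 = (+0.8100, +0.5864)
n_2 = (-0.2745, +0.9616)
n_3 = (-0.9294, +0.3692)
n_4 = (-0.9931, -0.1176)
n_5 = (-0.7488, -0.6628)
n_6 = (+0.2001, -0.9798)
  (0,1): δ = 125.75°  ·
  (0,2): δ = 55.72°  ·
  (0,3): δ = 3.31°  ✓
  (0,4): δ = 25.11°  ✓
  (0,5): δ = 59.86°  ·
  (0,6): δ = 119.90°  ·
  (1,2): δ = 109.97°  ·
  (1,3): δ = 57.57°  ·
  (1,4): δ = 29.15°  ✓
  (1,5): δ = 5.61°  ✓
  (1,6): δ = 65.64°  ·
  (2,3): δ = 127.60°  ·
  (2,4): δ = 99.18°  ·
  (2,5): δ = 64.42°  ·
  (2,6): δ = 4.39°  ✓
  (3,4): δ = 151.58°  ·
  (3,5): δ = 116.82°  ·
  (3,6): δ = 56.79°  ·
  (4,5): δ = 145.24°  ·
  (4,6): δ = 85.21°  ·
  (5,6): δ = 119.97°  ·
antipodal pairs: 5

count = 5; pairs: (0,3), (0,4), (1,4), (1,5), (2,6)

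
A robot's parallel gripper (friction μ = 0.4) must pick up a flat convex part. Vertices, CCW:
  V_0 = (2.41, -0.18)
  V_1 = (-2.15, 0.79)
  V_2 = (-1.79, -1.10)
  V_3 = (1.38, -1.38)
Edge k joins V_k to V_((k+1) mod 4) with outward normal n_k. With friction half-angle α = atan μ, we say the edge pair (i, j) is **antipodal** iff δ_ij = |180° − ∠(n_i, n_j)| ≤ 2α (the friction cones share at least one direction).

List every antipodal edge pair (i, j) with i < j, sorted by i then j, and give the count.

α = atan 0.4 = 21.80°;  2α = 43.60°
n_0 = (+0.2081, +0.9781)
n_1 = (-0.9823, -0.1871)
n_2 = (-0.0880, -0.9961)
n_3 = (+0.7588, -0.6513)
  (0,1): δ = 67.21°  ·
  (0,2): δ = 6.96°  ✓
  (0,3): δ = 61.37°  ·
  (1,2): δ = 105.83°  ·
  (1,3): δ = 51.42°  ·
  (2,3): δ = 125.59°  ·
antipodal pairs: 1

count = 1; pairs: (0,2)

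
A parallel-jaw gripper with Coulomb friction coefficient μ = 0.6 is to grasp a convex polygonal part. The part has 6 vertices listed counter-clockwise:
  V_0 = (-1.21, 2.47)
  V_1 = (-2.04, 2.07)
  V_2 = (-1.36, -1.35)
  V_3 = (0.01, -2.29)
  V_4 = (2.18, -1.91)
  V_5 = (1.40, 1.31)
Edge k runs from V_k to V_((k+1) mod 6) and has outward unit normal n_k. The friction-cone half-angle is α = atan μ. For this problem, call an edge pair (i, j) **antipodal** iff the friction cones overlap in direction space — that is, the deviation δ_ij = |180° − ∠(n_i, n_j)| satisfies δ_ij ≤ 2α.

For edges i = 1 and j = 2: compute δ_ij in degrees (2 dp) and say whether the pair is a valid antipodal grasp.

δ = 135.70°, invalid

α = atan 0.6 = 30.96°;  2α = 61.93°
edge 1: e_1 = (+0.68, -3.42);  n_1 = (-0.9808, -0.1950)
edge 2: e_2 = (+1.37, -0.94);  n_2 = (-0.5658, -0.8246)
∠(n_1, n_2) = 44.30°
δ = |180° − 44.30°| = 135.70°
135.70° > 2α = 61.93°  →  invalid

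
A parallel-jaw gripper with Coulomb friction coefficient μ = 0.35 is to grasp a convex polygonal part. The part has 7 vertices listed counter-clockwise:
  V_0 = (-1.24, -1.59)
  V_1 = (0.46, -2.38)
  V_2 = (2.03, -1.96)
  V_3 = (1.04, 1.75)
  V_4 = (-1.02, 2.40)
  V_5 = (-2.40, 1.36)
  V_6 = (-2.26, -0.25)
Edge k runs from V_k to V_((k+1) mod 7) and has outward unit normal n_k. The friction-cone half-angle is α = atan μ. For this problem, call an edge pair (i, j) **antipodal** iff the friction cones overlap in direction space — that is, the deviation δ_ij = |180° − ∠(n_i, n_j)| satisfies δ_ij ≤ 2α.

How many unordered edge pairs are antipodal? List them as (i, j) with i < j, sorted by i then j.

count = 6; pairs: (0,3), (1,3), (1,4), (2,5), (2,6), (3,6)

α = atan 0.35 = 19.29°;  2α = 38.58°
n_0 = (-0.4214, -0.9069)
n_1 = (+0.2584, -0.9660)
n_2 = (+0.9662, +0.2578)
n_3 = (+0.3009, +0.9537)
n_4 = (-0.6019, +0.7986)
n_5 = (-0.9962, -0.0866)
n_6 = (-0.7957, -0.6057)
  (0,1): δ = 140.10°  ·
  (0,2): δ = 50.13°  ·
  (0,3): δ = 7.41°  ✓
  (0,4): δ = 61.93°  ·
  (0,5): δ = 119.89°  ·
  (0,6): δ = 152.20°  ·
  (1,2): δ = 90.04°  ·
  (1,3): δ = 32.49°  ✓
  (1,4): δ = 22.03°  ✓
  (1,5): δ = 79.99°  ·
  (1,6): δ = 112.30°  ·
  (2,3): δ = 122.45°  ·
  (2,4): δ = 67.94°  ·
  (2,5): δ = 9.97°  ✓
  (2,6): δ = 22.34°  ✓
  (3,4): δ = 125.49°  ·
  (3,5): δ = 67.52°  ·
  (3,6): δ = 35.21°  ✓
  (4,5): δ = 122.03°  ·
  (4,6): δ = 89.72°  ·
  (5,6): δ = 147.69°  ·
antipodal pairs: 6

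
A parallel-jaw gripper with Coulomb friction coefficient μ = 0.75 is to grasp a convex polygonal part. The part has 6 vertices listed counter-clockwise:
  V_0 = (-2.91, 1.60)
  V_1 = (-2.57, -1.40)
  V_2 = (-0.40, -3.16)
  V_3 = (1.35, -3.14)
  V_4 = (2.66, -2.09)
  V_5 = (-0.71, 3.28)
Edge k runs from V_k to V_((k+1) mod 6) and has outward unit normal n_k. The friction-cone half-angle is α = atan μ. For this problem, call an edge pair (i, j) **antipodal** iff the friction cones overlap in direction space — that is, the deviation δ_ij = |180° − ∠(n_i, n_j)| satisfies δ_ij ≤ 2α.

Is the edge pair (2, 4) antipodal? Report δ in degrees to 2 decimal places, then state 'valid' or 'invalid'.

α = atan 0.75 = 36.87°;  2α = 73.74°
edge 2: e_2 = (+1.75, +0.02);  n_2 = (+0.0114, -0.9999)
edge 4: e_4 = (-3.37, +5.37);  n_4 = (+0.8470, +0.5316)
∠(n_2, n_4) = 121.46°
δ = |180° − 121.46°| = 58.54°
58.54° ≤ 2α = 73.74°  →  valid

δ = 58.54°, valid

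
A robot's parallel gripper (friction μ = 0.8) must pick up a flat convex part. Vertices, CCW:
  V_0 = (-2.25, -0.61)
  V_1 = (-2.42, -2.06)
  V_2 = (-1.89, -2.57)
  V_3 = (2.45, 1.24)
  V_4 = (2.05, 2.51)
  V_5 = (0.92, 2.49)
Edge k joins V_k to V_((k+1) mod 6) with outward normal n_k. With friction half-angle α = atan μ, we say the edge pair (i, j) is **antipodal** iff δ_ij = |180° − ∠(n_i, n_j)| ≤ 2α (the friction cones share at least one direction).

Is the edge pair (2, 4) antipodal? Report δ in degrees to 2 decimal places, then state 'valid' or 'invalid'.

α = atan 0.8 = 38.66°;  2α = 77.32°
edge 2: e_2 = (+4.34, +3.81);  n_2 = (+0.6597, -0.7515)
edge 4: e_4 = (-1.13, -0.02);  n_4 = (-0.0177, +0.9998)
∠(n_2, n_4) = 139.73°
δ = |180° − 139.73°| = 40.27°
40.27° ≤ 2α = 77.32°  →  valid

δ = 40.27°, valid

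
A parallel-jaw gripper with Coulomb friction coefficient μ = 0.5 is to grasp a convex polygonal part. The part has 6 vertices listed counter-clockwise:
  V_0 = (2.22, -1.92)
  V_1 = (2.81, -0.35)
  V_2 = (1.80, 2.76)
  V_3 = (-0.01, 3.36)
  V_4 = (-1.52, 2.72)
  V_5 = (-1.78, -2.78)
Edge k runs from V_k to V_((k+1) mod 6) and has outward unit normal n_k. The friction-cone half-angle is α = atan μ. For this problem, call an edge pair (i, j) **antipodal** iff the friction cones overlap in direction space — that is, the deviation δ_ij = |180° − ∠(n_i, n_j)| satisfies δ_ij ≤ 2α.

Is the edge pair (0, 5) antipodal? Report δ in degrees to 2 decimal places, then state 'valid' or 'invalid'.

δ = 122.73°, invalid

α = atan 0.5 = 26.57°;  2α = 53.13°
edge 0: e_0 = (+0.59, +1.57);  n_0 = (+0.9361, -0.3518)
edge 5: e_5 = (+4.00, +0.86);  n_5 = (+0.2102, -0.9777)
∠(n_0, n_5) = 57.27°
δ = |180° − 57.27°| = 122.73°
122.73° > 2α = 53.13°  →  invalid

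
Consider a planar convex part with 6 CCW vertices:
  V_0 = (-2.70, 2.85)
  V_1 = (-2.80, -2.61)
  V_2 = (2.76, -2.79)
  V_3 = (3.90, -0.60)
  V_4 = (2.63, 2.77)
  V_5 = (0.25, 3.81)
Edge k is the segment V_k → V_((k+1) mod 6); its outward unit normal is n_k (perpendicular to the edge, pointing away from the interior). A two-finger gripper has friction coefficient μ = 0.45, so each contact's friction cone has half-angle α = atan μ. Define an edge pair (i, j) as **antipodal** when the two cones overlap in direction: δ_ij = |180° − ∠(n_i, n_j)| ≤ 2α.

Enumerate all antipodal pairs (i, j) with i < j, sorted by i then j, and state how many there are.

count = 5; pairs: (0,2), (0,3), (1,4), (1,5), (2,5)

α = atan 0.45 = 24.23°;  2α = 48.46°
n_0 = (-0.9998, +0.0183)
n_1 = (-0.0324, -0.9995)
n_2 = (+0.8870, -0.4617)
n_3 = (+0.9358, +0.3526)
n_4 = (+0.4004, +0.9163)
n_5 = (-0.3095, +0.9509)
  (0,1): δ = 90.80°  ·
  (0,2): δ = 26.45°  ✓
  (0,3): δ = 21.70°  ✓
  (0,4): δ = 67.45°  ·
  (0,5): δ = 109.08°  ·
  (1,2): δ = 115.64°  ·
  (1,3): δ = 67.50°  ·
  (1,4): δ = 21.75°  ✓
  (1,5): δ = 19.88°  ✓
  (2,3): δ = 131.85°  ·
  (2,4): δ = 86.10°  ·
  (2,5): δ = 44.47°  ✓
  (3,4): δ = 134.25°  ·
  (3,5): δ = 92.62°  ·
  (4,5): δ = 138.37°  ·
antipodal pairs: 5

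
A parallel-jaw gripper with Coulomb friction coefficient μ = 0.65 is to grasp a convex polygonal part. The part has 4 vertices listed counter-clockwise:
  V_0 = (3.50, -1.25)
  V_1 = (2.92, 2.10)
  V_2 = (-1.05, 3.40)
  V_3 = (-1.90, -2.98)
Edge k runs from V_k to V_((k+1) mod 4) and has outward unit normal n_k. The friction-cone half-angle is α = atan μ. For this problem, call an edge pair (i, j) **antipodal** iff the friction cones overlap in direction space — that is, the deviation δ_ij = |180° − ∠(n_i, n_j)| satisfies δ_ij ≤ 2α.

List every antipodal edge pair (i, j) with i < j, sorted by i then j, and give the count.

count = 3; pairs: (0,2), (1,3), (2,3)

α = atan 0.65 = 33.02°;  2α = 66.05°
n_0 = (+0.9853, +0.1706)
n_1 = (+0.3112, +0.9503)
n_2 = (-0.9912, +0.1321)
n_3 = (+0.3051, -0.9523)
  (0,1): δ = 117.95°  ·
  (0,2): δ = 17.41°  ✓
  (0,3): δ = 97.94°  ·
  (1,2): δ = 79.46°  ·
  (1,3): δ = 35.90°  ✓
  (2,3): δ = 64.65°  ✓
antipodal pairs: 3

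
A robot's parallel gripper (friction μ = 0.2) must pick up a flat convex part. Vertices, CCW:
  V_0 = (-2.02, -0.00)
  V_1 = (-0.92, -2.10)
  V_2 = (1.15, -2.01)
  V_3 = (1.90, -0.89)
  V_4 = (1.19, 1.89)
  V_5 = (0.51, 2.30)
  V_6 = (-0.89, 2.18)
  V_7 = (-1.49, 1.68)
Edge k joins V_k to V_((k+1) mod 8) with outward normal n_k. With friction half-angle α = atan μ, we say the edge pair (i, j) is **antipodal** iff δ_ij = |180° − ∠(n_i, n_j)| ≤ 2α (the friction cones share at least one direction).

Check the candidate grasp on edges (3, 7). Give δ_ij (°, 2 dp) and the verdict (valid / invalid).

α = atan 0.2 = 11.31°;  2α = 22.62°
edge 3: e_3 = (-0.71, +2.78);  n_3 = (+0.9689, +0.2475)
edge 7: e_7 = (-0.53, -1.68);  n_7 = (-0.9537, +0.3009)
∠(n_3, n_7) = 148.16°
δ = |180° − 148.16°| = 31.84°
31.84° > 2α = 22.62°  →  invalid

δ = 31.84°, invalid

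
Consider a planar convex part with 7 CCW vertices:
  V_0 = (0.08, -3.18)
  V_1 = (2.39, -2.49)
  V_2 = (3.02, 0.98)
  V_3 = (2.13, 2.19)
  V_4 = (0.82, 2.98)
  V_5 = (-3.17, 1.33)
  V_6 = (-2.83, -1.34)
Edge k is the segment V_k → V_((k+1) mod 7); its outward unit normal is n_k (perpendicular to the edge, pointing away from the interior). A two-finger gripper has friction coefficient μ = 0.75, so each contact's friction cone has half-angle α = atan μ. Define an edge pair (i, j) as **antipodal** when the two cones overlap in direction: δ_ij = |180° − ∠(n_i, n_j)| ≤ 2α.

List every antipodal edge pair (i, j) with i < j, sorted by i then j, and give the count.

count = 11; pairs: (0,2), (0,3), (0,4), (1,4), (1,5), (1,6), (2,5), (2,6), (3,5), (3,6), (4,6)

α = atan 0.75 = 36.87°;  2α = 73.74°
n_0 = (+0.2862, -0.9582)
n_1 = (+0.9839, -0.1786)
n_2 = (+0.8056, +0.5925)
n_3 = (+0.5164, +0.8563)
n_4 = (-0.3821, +0.9241)
n_5 = (-0.9920, -0.1263)
n_6 = (-0.5344, -0.8452)
  (0,1): δ = 116.92°  ·
  (0,2): δ = 70.30°  ✓
  (0,3): δ = 47.72°  ✓
  (0,4): δ = 5.84°  ✓
  (0,5): δ = 80.63°  ·
  (0,6): δ = 131.06°  ·
  (1,2): δ = 133.37°  ·
  (1,3): δ = 110.80°  ·
  (1,4): δ = 57.24°  ✓
  (1,5): δ = 17.55°  ✓
  (1,6): δ = 67.99°  ✓
  (2,3): δ = 157.43°  ·
  (2,4): δ = 103.87°  ·
  (2,5): δ = 29.08°  ✓
  (2,6): δ = 21.36°  ✓
  (3,4): δ = 126.44°  ·
  (3,5): δ = 51.65°  ✓
  (3,6): δ = 1.21°  ✓
  (4,5): δ = 105.21°  ·
  (4,6): δ = 54.77°  ✓
  (5,6): δ = 129.56°  ·
antipodal pairs: 11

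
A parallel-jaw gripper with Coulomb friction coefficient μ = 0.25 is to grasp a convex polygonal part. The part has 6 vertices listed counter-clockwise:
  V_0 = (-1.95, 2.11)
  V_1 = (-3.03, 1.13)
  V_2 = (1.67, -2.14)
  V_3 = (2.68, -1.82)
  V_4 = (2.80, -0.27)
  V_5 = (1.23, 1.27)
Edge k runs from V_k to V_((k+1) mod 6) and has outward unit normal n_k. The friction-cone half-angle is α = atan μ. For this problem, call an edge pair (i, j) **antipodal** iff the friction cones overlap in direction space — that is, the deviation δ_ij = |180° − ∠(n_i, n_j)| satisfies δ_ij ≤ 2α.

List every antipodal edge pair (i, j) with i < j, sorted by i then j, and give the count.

α = atan 0.25 = 14.04°;  2α = 28.07°
n_0 = (-0.6720, +0.7406)
n_1 = (-0.5711, -0.8209)
n_2 = (+0.3020, -0.9533)
n_3 = (+0.9970, -0.0772)
n_4 = (+0.7003, +0.7139)
n_5 = (+0.2554, +0.9668)
  (0,1): δ = 77.05°  ·
  (0,2): δ = 24.64°  ✓
  (0,3): δ = 43.35°  ·
  (0,4): δ = 93.33°  ·
  (0,5): δ = 122.98°  ·
  (1,2): δ = 127.59°  ·
  (1,3): δ = 59.60°  ·
  (1,4): δ = 9.62°  ✓
  (1,5): δ = 20.03°  ✓
  (2,3): δ = 112.01°  ·
  (2,4): δ = 62.03°  ·
  (2,5): δ = 32.38°  ·
  (3,4): δ = 130.02°  ·
  (3,5): δ = 100.37°  ·
  (4,5): δ = 150.35°  ·
antipodal pairs: 3

count = 3; pairs: (0,2), (1,4), (1,5)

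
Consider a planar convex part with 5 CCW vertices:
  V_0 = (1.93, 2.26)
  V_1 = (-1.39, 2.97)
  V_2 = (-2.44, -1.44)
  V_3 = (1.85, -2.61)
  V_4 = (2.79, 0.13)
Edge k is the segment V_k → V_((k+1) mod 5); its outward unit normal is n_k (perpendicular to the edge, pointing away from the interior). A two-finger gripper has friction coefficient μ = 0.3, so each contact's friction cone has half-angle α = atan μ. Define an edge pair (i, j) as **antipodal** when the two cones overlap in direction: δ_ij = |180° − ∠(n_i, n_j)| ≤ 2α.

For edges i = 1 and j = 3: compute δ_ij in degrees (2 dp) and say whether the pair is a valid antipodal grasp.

δ = 5.54°, valid

α = atan 0.3 = 16.70°;  2α = 33.40°
edge 1: e_1 = (-1.05, -4.41);  n_1 = (-0.9728, +0.2316)
edge 3: e_3 = (+0.94, +2.74);  n_3 = (+0.9459, -0.3245)
∠(n_1, n_3) = 174.46°
δ = |180° − 174.46°| = 5.54°
5.54° ≤ 2α = 33.40°  →  valid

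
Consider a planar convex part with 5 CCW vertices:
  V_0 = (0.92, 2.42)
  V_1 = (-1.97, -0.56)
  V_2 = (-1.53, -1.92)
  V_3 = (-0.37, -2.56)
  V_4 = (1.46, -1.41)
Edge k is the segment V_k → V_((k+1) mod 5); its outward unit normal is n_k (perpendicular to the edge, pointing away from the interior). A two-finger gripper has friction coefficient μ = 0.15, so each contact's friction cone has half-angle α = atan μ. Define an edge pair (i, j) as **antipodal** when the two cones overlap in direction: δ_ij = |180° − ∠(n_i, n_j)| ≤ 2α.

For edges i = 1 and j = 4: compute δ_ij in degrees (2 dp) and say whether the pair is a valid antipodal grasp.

δ = 9.90°, valid

α = atan 0.15 = 8.53°;  2α = 17.06°
edge 1: e_1 = (+0.44, -1.36);  n_1 = (-0.9514, -0.3078)
edge 4: e_4 = (-0.54, +3.83);  n_4 = (+0.9902, +0.1396)
∠(n_1, n_4) = 170.10°
δ = |180° − 170.10°| = 9.90°
9.90° ≤ 2α = 17.06°  →  valid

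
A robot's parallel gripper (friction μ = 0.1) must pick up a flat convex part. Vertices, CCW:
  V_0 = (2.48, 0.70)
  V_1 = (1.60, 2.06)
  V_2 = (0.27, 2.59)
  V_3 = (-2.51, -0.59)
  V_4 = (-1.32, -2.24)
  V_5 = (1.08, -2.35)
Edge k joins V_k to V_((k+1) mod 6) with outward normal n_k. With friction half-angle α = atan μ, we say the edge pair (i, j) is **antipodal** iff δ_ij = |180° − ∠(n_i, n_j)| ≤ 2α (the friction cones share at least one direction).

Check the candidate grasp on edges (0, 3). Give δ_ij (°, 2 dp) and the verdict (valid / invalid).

δ = 2.89°, valid

α = atan 0.1 = 5.71°;  2α = 11.42°
edge 0: e_0 = (-0.88, +1.36);  n_0 = (+0.8396, +0.5433)
edge 3: e_3 = (+1.19, -1.65);  n_3 = (-0.8111, -0.5850)
∠(n_0, n_3) = 177.11°
δ = |180° − 177.11°| = 2.89°
2.89° ≤ 2α = 11.42°  →  valid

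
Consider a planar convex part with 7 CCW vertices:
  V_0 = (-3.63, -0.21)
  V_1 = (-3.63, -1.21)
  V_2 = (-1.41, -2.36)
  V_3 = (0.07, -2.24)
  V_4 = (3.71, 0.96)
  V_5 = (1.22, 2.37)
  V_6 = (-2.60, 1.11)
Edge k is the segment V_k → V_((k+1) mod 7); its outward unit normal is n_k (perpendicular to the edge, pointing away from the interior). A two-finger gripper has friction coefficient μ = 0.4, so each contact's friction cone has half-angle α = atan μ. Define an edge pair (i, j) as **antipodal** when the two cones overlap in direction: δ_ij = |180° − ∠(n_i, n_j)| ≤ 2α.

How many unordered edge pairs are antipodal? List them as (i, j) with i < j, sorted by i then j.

count = 5; pairs: (1,4), (2,4), (2,5), (3,5), (3,6)

α = atan 0.4 = 21.80°;  2α = 43.60°
n_0 = (-1.0000, -0.0000)
n_1 = (-0.4600, -0.8879)
n_2 = (+0.0808, -0.9967)
n_3 = (+0.6603, -0.7510)
n_4 = (+0.4927, +0.8702)
n_5 = (-0.3132, +0.9497)
n_6 = (-0.7884, +0.6152)
  (0,1): δ = 117.38°  ·
  (0,2): δ = 85.36°  ·
  (0,3): δ = 48.68°  ·
  (0,4): δ = 60.48°  ·
  (0,5): δ = 108.25°  ·
  (0,6): δ = 142.03°  ·
  (1,2): δ = 147.98°  ·
  (1,3): δ = 111.30°  ·
  (1,4): δ = 2.14°  ✓
  (1,5): δ = 45.64°  ·
  (1,6): δ = 79.42°  ·
  (2,3): δ = 143.32°  ·
  (2,4): δ = 34.16°  ✓
  (2,5): δ = 13.62°  ✓
  (2,6): δ = 47.40°  ·
  (3,4): δ = 70.84°  ·
  (3,5): δ = 23.06°  ✓
  (3,6): δ = 10.72°  ✓
  (4,5): δ = 132.22°  ·
  (4,6): δ = 98.44°  ·
  (5,6): δ = 146.22°  ·
antipodal pairs: 5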